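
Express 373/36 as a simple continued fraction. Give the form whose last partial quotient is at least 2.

[10; 2, 1, 3, 3]

373 = 10·36 + 13
36 = 2·13 + 10
13 = 1·10 + 3
10 = 3·3 + 1
3 = 3·1 + 0  (stop)
So 373/36 = [10; 2, 1, 3, 3].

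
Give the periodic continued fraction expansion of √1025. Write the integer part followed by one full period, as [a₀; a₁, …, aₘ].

[32; 64]

a₀ = ⌊√1025⌋ = 32.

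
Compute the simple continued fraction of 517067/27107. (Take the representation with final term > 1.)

[19; 13, 3, 17, 19, 2]

517067 = 19×27107 + 2034
27107 = 13×2034 + 665
2034 = 3×665 + 39
665 = 17×39 + 2
39 = 19×2 + 1
2 = 2×1 + 0  (stop)
So 517067/27107 = [19; 13, 3, 17, 19, 2].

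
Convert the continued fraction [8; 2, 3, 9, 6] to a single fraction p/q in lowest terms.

3347/397

Using pₖ = aₖpₖ₋₁ + pₖ₋₂ and qₖ = aₖqₖ₋₁ + qₖ₋₂:
  k=0: a=8, p=8, q=1
  k=1: a=2, p=17, q=2
  k=2: a=3, p=59, q=7
  k=3: a=9, p=548, q=65
  k=4: a=6, p=3347, q=397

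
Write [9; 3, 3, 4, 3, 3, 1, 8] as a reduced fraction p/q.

48855/5252

Fold from the inside: start with 8/1.
  1 + 1/8 = 9/8
  3 + 8/9 = 35/9
  3 + 9/35 = 114/35
  4 + 35/114 = 491/114
  3 + 114/491 = 1587/491
  3 + 491/1587 = 5252/1587
  9 + 1587/5252 = 48855/5252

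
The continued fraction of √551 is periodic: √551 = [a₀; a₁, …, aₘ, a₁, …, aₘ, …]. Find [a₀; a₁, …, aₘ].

a₀ = ⌊√551⌋ = 23.
With m₀=0, d₀=1 and mₖ₊₁ = dₖaₖ − mₖ, dₖ₊₁ = (n − mₖ₊₁²)/dₖ, aₖ₊₁ = ⌊(a₀+mₖ₊₁)/dₖ₊₁⌋:
  k=1: m=23, d=22, a=2
  k=2: m=21, d=5, a=8
  k=3: m=19, d=38, a=1
  k=4: m=19, d=5, a=8
  k=5: m=21, d=22, a=2
  k=6: m=23, d=1, a=46
d=1 and a=2a₀=46 at k=6, so the next step gives (m, d) = (23, 22) again — its k=1 value — and the period has length 6.

[23; 2, 8, 1, 8, 2, 46]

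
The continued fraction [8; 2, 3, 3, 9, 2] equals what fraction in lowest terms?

3804/451

Using pₖ = aₖpₖ₋₁ + pₖ₋₂ and qₖ = aₖqₖ₋₁ + qₖ₋₂:
  k=0: a=8, p=8, q=1
  k=1: a=2, p=17, q=2
  k=2: a=3, p=59, q=7
  k=3: a=3, p=194, q=23
  k=4: a=9, p=1805, q=214
  k=5: a=2, p=3804, q=451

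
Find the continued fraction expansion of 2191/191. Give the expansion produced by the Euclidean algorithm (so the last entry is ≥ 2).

[11; 2, 8, 5, 2]

2191 = 11·191 + 90
191 = 2·90 + 11
90 = 8·11 + 2
11 = 5·2 + 1
2 = 2·1 + 0  (stop)
So 2191/191 = [11; 2, 8, 5, 2].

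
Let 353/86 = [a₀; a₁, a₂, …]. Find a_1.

353 = 4·86 + 9   →  a_0 = 4
86 = 9·9 + 5   →  a_1 = 9

9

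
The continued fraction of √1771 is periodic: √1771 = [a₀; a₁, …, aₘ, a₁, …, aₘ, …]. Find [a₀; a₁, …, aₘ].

[42; 12, 84]

a₀ = ⌊√1771⌋ = 42.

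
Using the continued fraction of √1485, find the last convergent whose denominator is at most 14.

√1485 = [38; 1, 1, 6, 1, 1, 76, …] (period length 6).
Convergents:
  p_0/q_0 = 38/1
  p_1/q_1 = 39/1
  p_2/q_2 = 77/2
  p_3/q_3 = 501/13
  p_4/q_4 = 578/15
q_3 = 13 ≤ 14 < 15 = q_4, so the answer is 501/13.

501/13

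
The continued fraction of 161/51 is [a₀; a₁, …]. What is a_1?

161 = 3·51 + 8   →  a_0 = 3
51 = 6·8 + 3   →  a_1 = 6

6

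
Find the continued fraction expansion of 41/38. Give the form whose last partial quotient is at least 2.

41 = 1·38 + 3
38 = 12·3 + 2
3 = 1·2 + 1
2 = 2·1 + 0  (stop)
So 41/38 = [1; 12, 1, 2].

[1; 12, 1, 2]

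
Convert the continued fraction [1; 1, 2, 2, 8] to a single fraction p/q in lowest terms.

101/59

Fold from the inside: start with 8/1.
  2 + 1/8 = 17/8
  2 + 8/17 = 42/17
  1 + 17/42 = 59/42
  1 + 42/59 = 101/59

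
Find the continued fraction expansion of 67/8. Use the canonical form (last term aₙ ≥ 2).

67 = 8·8 + 3
8 = 2·3 + 2
3 = 1·2 + 1
2 = 2·1 + 0  (stop)
So 67/8 = [8; 2, 1, 2].

[8; 2, 1, 2]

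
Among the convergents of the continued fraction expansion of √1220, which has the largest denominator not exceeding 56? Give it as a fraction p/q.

489/14

√1220 = [34; 1, 12, 1, 68, …] (period length 4).
Convergents:
  p_0/q_0 = 34/1
  p_1/q_1 = 35/1
  p_2/q_2 = 454/13
  p_3/q_3 = 489/14
  p_4/q_4 = 33706/965
q_3 = 14 ≤ 56 < 965 = q_4, so the answer is 489/14.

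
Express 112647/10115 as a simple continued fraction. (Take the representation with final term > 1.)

112647 = 11·10115 + 1382
10115 = 7·1382 + 441
1382 = 3·441 + 59
441 = 7·59 + 28
59 = 2·28 + 3
28 = 9·3 + 1
3 = 3·1 + 0  (stop)
So 112647/10115 = [11; 7, 3, 7, 2, 9, 3].

[11; 7, 3, 7, 2, 9, 3]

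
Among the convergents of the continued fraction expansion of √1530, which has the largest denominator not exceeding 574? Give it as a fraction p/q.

√1530 = [39; 8, 1, 2, 8, 2, 1, 8, 78, …] (period length 8).
Convergents:
  p_0/q_0 = 39/1
  p_1/q_1 = 313/8
  p_2/q_2 = 352/9
  p_3/q_3 = 1017/26
  p_4/q_4 = 8488/217
  p_5/q_5 = 17993/460
  p_6/q_6 = 26481/677
q_5 = 460 ≤ 574 < 677 = q_6, so the answer is 17993/460.

17993/460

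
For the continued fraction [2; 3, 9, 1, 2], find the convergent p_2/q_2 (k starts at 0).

Using pₖ = aₖpₖ₋₁ + pₖ₋₂, qₖ = aₖqₖ₋₁ + qₖ₋₂ (with p₋₁=1, p₋₂=0, q₋₁=0, q₋₂=1):
  k=0: a=2, p=2, q=1
  k=1: a=3, p=7, q=3
  k=2: a=9, p=65, q=28

65/28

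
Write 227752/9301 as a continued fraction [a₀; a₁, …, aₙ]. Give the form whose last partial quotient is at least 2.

227752 = 24·9301 + 4528
9301 = 2·4528 + 245
4528 = 18·245 + 118
245 = 2·118 + 9
118 = 13·9 + 1
9 = 9·1 + 0  (stop)
So 227752/9301 = [24; 2, 18, 2, 13, 9].

[24; 2, 18, 2, 13, 9]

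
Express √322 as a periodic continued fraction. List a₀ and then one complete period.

[17; 1, 16, 1, 34]

a₀ = ⌊√322⌋ = 17.
With m₀=0, d₀=1 and mₖ₊₁ = dₖaₖ − mₖ, dₖ₊₁ = (n − mₖ₊₁²)/dₖ, aₖ₊₁ = ⌊(a₀+mₖ₊₁)/dₖ₊₁⌋:
  k=1: m=17, d=33, a=1
  k=2: m=16, d=2, a=16
  k=3: m=16, d=33, a=1
  k=4: m=17, d=1, a=34
d=1 and a=2a₀=34 at k=4, so the next step gives (m, d) = (17, 33) again — its k=1 value — and the period has length 4.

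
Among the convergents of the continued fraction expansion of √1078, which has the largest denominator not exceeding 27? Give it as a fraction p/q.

√1078 = [32; 1, 4, 1, 64, …] (period length 4).
Convergents:
  p_0/q_0 = 32/1
  p_1/q_1 = 33/1
  p_2/q_2 = 164/5
  p_3/q_3 = 197/6
  p_4/q_4 = 12772/389
q_3 = 6 ≤ 27 < 389 = q_4, so the answer is 197/6.

197/6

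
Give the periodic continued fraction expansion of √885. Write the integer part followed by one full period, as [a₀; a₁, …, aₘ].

[29; 1, 2, 1, 58]

a₀ = ⌊√885⌋ = 29.
With m₀=0, d₀=1 and mₖ₊₁ = dₖaₖ − mₖ, dₖ₊₁ = (n − mₖ₊₁²)/dₖ, aₖ₊₁ = ⌊(a₀+mₖ₊₁)/dₖ₊₁⌋:
  k=1: m=29, d=44, a=1
  k=2: m=15, d=15, a=2
  k=3: m=15, d=44, a=1
  k=4: m=29, d=1, a=58
d=1 and a=2a₀=58 at k=4, so the next step gives (m, d) = (29, 44) again — its k=1 value — and the period has length 4.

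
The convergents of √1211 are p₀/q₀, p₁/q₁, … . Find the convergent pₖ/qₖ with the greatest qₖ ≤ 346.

√1211 = [34; 1, 3, 1, 68, …] (period length 4).
Convergents:
  p_0/q_0 = 34/1
  p_1/q_1 = 35/1
  p_2/q_2 = 139/4
  p_3/q_3 = 174/5
  p_4/q_4 = 11971/344
  p_5/q_5 = 12145/349
q_4 = 344 ≤ 346 < 349 = q_5, so the answer is 11971/344.

11971/344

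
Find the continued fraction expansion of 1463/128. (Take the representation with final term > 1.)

1463 = 11×128 + 55
128 = 2×55 + 18
55 = 3×18 + 1
18 = 18×1 + 0  (stop)
So 1463/128 = [11; 2, 3, 18].

[11; 2, 3, 18]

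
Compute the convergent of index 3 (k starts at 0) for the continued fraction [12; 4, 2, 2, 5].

Using pₖ = aₖpₖ₋₁ + pₖ₋₂, qₖ = aₖqₖ₋₁ + qₖ₋₂ (with p₋₁=1, p₋₂=0, q₋₁=0, q₋₂=1):
  k=0: a=12, p=12, q=1
  k=1: a=4, p=49, q=4
  k=2: a=2, p=110, q=9
  k=3: a=2, p=269, q=22

269/22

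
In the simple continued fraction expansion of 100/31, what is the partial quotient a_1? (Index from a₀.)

4

100 = 3·31 + 7   →  a_0 = 3
31 = 4·7 + 3   →  a_1 = 4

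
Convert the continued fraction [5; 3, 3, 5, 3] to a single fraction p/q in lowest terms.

Using pₖ = aₖpₖ₋₁ + pₖ₋₂ and qₖ = aₖqₖ₋₁ + qₖ₋₂:
  k=0: a=5, p=5, q=1
  k=1: a=3, p=16, q=3
  k=2: a=3, p=53, q=10
  k=3: a=5, p=281, q=53
  k=4: a=3, p=896, q=169

896/169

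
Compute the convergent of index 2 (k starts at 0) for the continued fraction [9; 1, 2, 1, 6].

Using pₖ = aₖpₖ₋₁ + pₖ₋₂, qₖ = aₖqₖ₋₁ + qₖ₋₂ (with p₋₁=1, p₋₂=0, q₋₁=0, q₋₂=1):
  k=0: a=9, p=9, q=1
  k=1: a=1, p=10, q=1
  k=2: a=2, p=29, q=3

29/3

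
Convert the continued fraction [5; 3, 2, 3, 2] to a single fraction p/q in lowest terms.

291/55

Fold from the inside: start with 2/1.
  3 + 1/2 = 7/2
  2 + 2/7 = 16/7
  3 + 7/16 = 55/16
  5 + 16/55 = 291/55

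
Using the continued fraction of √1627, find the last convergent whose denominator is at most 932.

14642/363

√1627 = [40; 2, 1, 39, 1, 2, 80, …] (period length 6).
Convergents:
  p_0/q_0 = 40/1
  p_1/q_1 = 81/2
  p_2/q_2 = 121/3
  p_3/q_3 = 4800/119
  p_4/q_4 = 4921/122
  p_5/q_5 = 14642/363
  p_6/q_6 = 1176281/29162
q_5 = 363 ≤ 932 < 29162 = q_6, so the answer is 14642/363.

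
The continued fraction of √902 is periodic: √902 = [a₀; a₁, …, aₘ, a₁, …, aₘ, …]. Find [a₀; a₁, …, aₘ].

a₀ = ⌊√902⌋ = 30.
With m₀=0, d₀=1 and mₖ₊₁ = dₖaₖ − mₖ, dₖ₊₁ = (n − mₖ₊₁²)/dₖ, aₖ₊₁ = ⌊(a₀+mₖ₊₁)/dₖ₊₁⌋:
  k=1: m=30, d=2, a=30
  k=2: m=30, d=1, a=60
d=1 and a=2a₀=60 at k=2, so the next step gives (m, d) = (30, 2) again — its k=1 value — and the period has length 2.

[30; 30, 60]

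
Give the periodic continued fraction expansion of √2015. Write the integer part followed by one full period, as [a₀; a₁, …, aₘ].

a₀ = ⌊√2015⌋ = 44.
With m₀=0, d₀=1 and mₖ₊₁ = dₖaₖ − mₖ, dₖ₊₁ = (n − mₖ₊₁²)/dₖ, aₖ₊₁ = ⌊(a₀+mₖ₊₁)/dₖ₊₁⌋:
  k=1: m=44, d=79, a=1
  k=2: m=35, d=10, a=7
  k=3: m=35, d=79, a=1
  k=4: m=44, d=1, a=88
d=1 and a=2a₀=88 at k=4, so the next step gives (m, d) = (44, 79) again — its k=1 value — and the period has length 4.

[44; 1, 7, 1, 88]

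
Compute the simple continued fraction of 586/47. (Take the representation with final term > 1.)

[12; 2, 7, 3]

586 = 12·47 + 22
47 = 2·22 + 3
22 = 7·3 + 1
3 = 3·1 + 0  (stop)
So 586/47 = [12; 2, 7, 3].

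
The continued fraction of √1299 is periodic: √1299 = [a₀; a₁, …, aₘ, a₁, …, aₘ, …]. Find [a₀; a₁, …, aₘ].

a₀ = ⌊√1299⌋ = 36.
With m₀=0, d₀=1 and mₖ₊₁ = dₖaₖ − mₖ, dₖ₊₁ = (n − mₖ₊₁²)/dₖ, aₖ₊₁ = ⌊(a₀+mₖ₊₁)/dₖ₊₁⌋:
  k=1: m=36, d=3, a=24
  k=2: m=36, d=1, a=72
d=1 and a=2a₀=72 at k=2, so the next step gives (m, d) = (36, 3) again — its k=1 value — and the period has length 2.

[36; 24, 72]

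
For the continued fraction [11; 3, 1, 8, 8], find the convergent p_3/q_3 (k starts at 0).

Using pₖ = aₖpₖ₋₁ + pₖ₋₂, qₖ = aₖqₖ₋₁ + qₖ₋₂ (with p₋₁=1, p₋₂=0, q₋₁=0, q₋₂=1):
  k=0: a=11, p=11, q=1
  k=1: a=3, p=34, q=3
  k=2: a=1, p=45, q=4
  k=3: a=8, p=394, q=35

394/35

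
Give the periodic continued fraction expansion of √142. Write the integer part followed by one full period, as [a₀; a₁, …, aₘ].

[11; 1, 10, 1, 22]

a₀ = ⌊√142⌋ = 11.
With m₀=0, d₀=1 and mₖ₊₁ = dₖaₖ − mₖ, dₖ₊₁ = (n − mₖ₊₁²)/dₖ, aₖ₊₁ = ⌊(a₀+mₖ₊₁)/dₖ₊₁⌋:
  k=1: m=11, d=21, a=1
  k=2: m=10, d=2, a=10
  k=3: m=10, d=21, a=1
  k=4: m=11, d=1, a=22
d=1 and a=2a₀=22 at k=4, so the next step gives (m, d) = (11, 21) again — its k=1 value — and the period has length 4.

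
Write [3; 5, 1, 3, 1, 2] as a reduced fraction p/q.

257/81

Using pₖ = aₖpₖ₋₁ + pₖ₋₂ and qₖ = aₖqₖ₋₁ + qₖ₋₂:
  k=0: a=3, p=3, q=1
  k=1: a=5, p=16, q=5
  k=2: a=1, p=19, q=6
  k=3: a=3, p=73, q=23
  k=4: a=1, p=92, q=29
  k=5: a=2, p=257, q=81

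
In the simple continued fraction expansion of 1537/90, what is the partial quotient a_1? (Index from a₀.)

12

1537 = 17·90 + 7   →  a_0 = 17
90 = 12·7 + 6   →  a_1 = 12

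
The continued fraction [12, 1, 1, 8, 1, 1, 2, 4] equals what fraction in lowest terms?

Fold from the inside: start with 4/1.
  2 + 1/4 = 9/4
  1 + 4/9 = 13/9
  1 + 9/13 = 22/13
  8 + 13/22 = 189/22
  1 + 22/189 = 211/189
  1 + 189/211 = 400/211
  12 + 211/400 = 5011/400

5011/400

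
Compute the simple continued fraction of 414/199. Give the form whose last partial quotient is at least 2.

[2; 12, 2, 3, 2]

414 = 2·199 + 16
199 = 12·16 + 7
16 = 2·7 + 2
7 = 3·2 + 1
2 = 2·1 + 0  (stop)
So 414/199 = [2; 12, 2, 3, 2].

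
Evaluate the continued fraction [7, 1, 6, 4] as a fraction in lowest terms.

228/29

Using pₖ = aₖpₖ₋₁ + pₖ₋₂ and qₖ = aₖqₖ₋₁ + qₖ₋₂:
  k=0: a=7, p=7, q=1
  k=1: a=1, p=8, q=1
  k=2: a=6, p=55, q=7
  k=3: a=4, p=228, q=29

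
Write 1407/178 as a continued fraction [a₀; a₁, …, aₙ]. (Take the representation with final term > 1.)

[7; 1, 9, 2, 8]

1407 = 7*178 + 161
178 = 1*161 + 17
161 = 9*17 + 8
17 = 2*8 + 1
8 = 8*1 + 0  (stop)
So 1407/178 = [7; 1, 9, 2, 8].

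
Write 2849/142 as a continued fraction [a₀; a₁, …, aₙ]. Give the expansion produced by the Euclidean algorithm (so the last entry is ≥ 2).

2849 = 20*142 + 9
142 = 15*9 + 7
9 = 1*7 + 2
7 = 3*2 + 1
2 = 2*1 + 0  (stop)
So 2849/142 = [20; 15, 1, 3, 2].

[20; 15, 1, 3, 2]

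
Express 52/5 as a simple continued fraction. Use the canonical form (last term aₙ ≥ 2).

[10; 2, 2]

52 = 10·5 + 2
5 = 2·2 + 1
2 = 2·1 + 0  (stop)
So 52/5 = [10; 2, 2].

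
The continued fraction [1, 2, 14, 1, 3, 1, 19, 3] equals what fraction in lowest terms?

13709/9240

Fold from the inside: start with 3/1.
  19 + 1/3 = 58/3
  1 + 3/58 = 61/58
  3 + 58/61 = 241/61
  1 + 61/241 = 302/241
  14 + 241/302 = 4469/302
  2 + 302/4469 = 9240/4469
  1 + 4469/9240 = 13709/9240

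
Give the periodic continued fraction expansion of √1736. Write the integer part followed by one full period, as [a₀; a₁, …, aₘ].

a₀ = ⌊√1736⌋ = 41.
With m₀=0, d₀=1 and mₖ₊₁ = dₖaₖ − mₖ, dₖ₊₁ = (n − mₖ₊₁²)/dₖ, aₖ₊₁ = ⌊(a₀+mₖ₊₁)/dₖ₊₁⌋:
  k=1: m=41, d=55, a=1
  k=2: m=14, d=28, a=1
  k=3: m=14, d=55, a=1
  k=4: m=41, d=1, a=82
d=1 and a=2a₀=82 at k=4, so the next step gives (m, d) = (41, 55) again — its k=1 value — and the period has length 4.

[41; 1, 1, 1, 82]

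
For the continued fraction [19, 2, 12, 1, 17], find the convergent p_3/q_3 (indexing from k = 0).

526/27

Using pₖ = aₖpₖ₋₁ + pₖ₋₂, qₖ = aₖqₖ₋₁ + qₖ₋₂ (with p₋₁=1, p₋₂=0, q₋₁=0, q₋₂=1):
  k=0: a=19, p=19, q=1
  k=1: a=2, p=39, q=2
  k=2: a=12, p=487, q=25
  k=3: a=1, p=526, q=27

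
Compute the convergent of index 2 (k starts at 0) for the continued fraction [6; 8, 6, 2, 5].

300/49

Using pₖ = aₖpₖ₋₁ + pₖ₋₂, qₖ = aₖqₖ₋₁ + qₖ₋₂ (with p₋₁=1, p₋₂=0, q₋₁=0, q₋₂=1):
  k=0: a=6, p=6, q=1
  k=1: a=8, p=49, q=8
  k=2: a=6, p=300, q=49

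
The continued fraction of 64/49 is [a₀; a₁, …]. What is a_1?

3

64 = 1·49 + 15   →  a_0 = 1
49 = 3·15 + 4   →  a_1 = 3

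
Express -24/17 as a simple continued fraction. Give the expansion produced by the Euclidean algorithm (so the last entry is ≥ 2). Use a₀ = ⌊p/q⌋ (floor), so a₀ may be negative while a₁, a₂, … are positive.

-24 = -2×17 + 10
17 = 1×10 + 7
10 = 1×7 + 3
7 = 2×3 + 1
3 = 3×1 + 0  (stop)
So -24/17 = [-2; 1, 1, 2, 3].

[-2; 1, 1, 2, 3]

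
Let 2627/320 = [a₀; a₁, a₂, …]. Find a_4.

2

2627 = 8·320 + 67   →  a_0 = 8
320 = 4·67 + 52   →  a_1 = 4
67 = 1·52 + 15   →  a_2 = 1
52 = 3·15 + 7   →  a_3 = 3
15 = 2·7 + 1   →  a_4 = 2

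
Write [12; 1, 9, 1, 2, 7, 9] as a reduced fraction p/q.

27710/2147

Using pₖ = aₖpₖ₋₁ + pₖ₋₂ and qₖ = aₖqₖ₋₁ + qₖ₋₂:
  k=0: a=12, p=12, q=1
  k=1: a=1, p=13, q=1
  k=2: a=9, p=129, q=10
  k=3: a=1, p=142, q=11
  k=4: a=2, p=413, q=32
  k=5: a=7, p=3033, q=235
  k=6: a=9, p=27710, q=2147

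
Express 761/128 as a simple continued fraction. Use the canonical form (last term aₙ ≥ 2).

[5; 1, 17, 3, 2]

761 = 5×128 + 121
128 = 1×121 + 7
121 = 17×7 + 2
7 = 3×2 + 1
2 = 2×1 + 0  (stop)
So 761/128 = [5; 1, 17, 3, 2].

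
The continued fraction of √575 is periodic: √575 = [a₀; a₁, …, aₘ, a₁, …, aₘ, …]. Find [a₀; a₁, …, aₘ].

[23; 1, 46]

a₀ = ⌊√575⌋ = 23.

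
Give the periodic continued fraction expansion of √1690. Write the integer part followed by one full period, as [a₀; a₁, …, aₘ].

[41; 9, 8, 9, 82]

a₀ = ⌊√1690⌋ = 41.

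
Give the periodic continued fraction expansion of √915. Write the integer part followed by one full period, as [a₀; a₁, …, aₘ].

[30; 4, 60]

a₀ = ⌊√915⌋ = 30.
With m₀=0, d₀=1 and mₖ₊₁ = dₖaₖ − mₖ, dₖ₊₁ = (n − mₖ₊₁²)/dₖ, aₖ₊₁ = ⌊(a₀+mₖ₊₁)/dₖ₊₁⌋:
  k=1: m=30, d=15, a=4
  k=2: m=30, d=1, a=60
d=1 and a=2a₀=60 at k=2, so the next step gives (m, d) = (30, 15) again — its k=1 value — and the period has length 2.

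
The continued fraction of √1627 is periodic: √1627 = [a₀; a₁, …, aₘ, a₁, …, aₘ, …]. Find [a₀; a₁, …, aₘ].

[40; 2, 1, 39, 1, 2, 80]

a₀ = ⌊√1627⌋ = 40.
With m₀=0, d₀=1 and mₖ₊₁ = dₖaₖ − mₖ, dₖ₊₁ = (n − mₖ₊₁²)/dₖ, aₖ₊₁ = ⌊(a₀+mₖ₊₁)/dₖ₊₁⌋:
  k=1: m=40, d=27, a=2
  k=2: m=14, d=53, a=1
  k=3: m=39, d=2, a=39
  k=4: m=39, d=53, a=1
  k=5: m=14, d=27, a=2
  k=6: m=40, d=1, a=80
d=1 and a=2a₀=80 at k=6, so the next step gives (m, d) = (40, 27) again — its k=1 value — and the period has length 6.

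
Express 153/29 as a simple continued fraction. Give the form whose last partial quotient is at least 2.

153 = 5*29 + 8
29 = 3*8 + 5
8 = 1*5 + 3
5 = 1*3 + 2
3 = 1*2 + 1
2 = 2*1 + 0  (stop)
So 153/29 = [5; 3, 1, 1, 1, 2].

[5; 3, 1, 1, 1, 2]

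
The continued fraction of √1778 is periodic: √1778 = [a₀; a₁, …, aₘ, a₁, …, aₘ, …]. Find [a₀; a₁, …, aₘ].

[42; 6, 84]

a₀ = ⌊√1778⌋ = 42.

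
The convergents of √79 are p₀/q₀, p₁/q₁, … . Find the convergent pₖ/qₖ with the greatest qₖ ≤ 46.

80/9

√79 = [8; 1, 7, 1, 16, …] (period length 4).
Convergents:
  p_0/q_0 = 8/1
  p_1/q_1 = 9/1
  p_2/q_2 = 71/8
  p_3/q_3 = 80/9
  p_4/q_4 = 1351/152
q_3 = 9 ≤ 46 < 152 = q_4, so the answer is 80/9.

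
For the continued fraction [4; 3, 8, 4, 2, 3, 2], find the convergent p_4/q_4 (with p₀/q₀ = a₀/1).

998/231

Using pₖ = aₖpₖ₋₁ + pₖ₋₂, qₖ = aₖqₖ₋₁ + qₖ₋₂ (with p₋₁=1, p₋₂=0, q₋₁=0, q₋₂=1):
  k=0: a=4, p=4, q=1
  k=1: a=3, p=13, q=3
  k=2: a=8, p=108, q=25
  k=3: a=4, p=445, q=103
  k=4: a=2, p=998, q=231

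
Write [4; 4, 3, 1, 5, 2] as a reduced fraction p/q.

902/213

Using pₖ = aₖpₖ₋₁ + pₖ₋₂ and qₖ = aₖqₖ₋₁ + qₖ₋₂:
  k=0: a=4, p=4, q=1
  k=1: a=4, p=17, q=4
  k=2: a=3, p=55, q=13
  k=3: a=1, p=72, q=17
  k=4: a=5, p=415, q=98
  k=5: a=2, p=902, q=213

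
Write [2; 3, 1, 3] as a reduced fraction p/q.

34/15

Fold from the inside: start with 3/1.
  1 + 1/3 = 4/3
  3 + 3/4 = 15/4
  2 + 4/15 = 34/15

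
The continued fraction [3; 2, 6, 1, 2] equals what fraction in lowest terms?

149/43

Using pₖ = aₖpₖ₋₁ + pₖ₋₂ and qₖ = aₖqₖ₋₁ + qₖ₋₂:
  k=0: a=3, p=3, q=1
  k=1: a=2, p=7, q=2
  k=2: a=6, p=45, q=13
  k=3: a=1, p=52, q=15
  k=4: a=2, p=149, q=43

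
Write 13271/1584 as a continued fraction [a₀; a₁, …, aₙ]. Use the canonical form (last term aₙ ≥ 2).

[8; 2, 1, 1, 1, 4, 3, 13]

13271 = 8×1584 + 599
1584 = 2×599 + 386
599 = 1×386 + 213
386 = 1×213 + 173
213 = 1×173 + 40
173 = 4×40 + 13
40 = 3×13 + 1
13 = 13×1 + 0  (stop)
So 13271/1584 = [8; 2, 1, 1, 1, 4, 3, 13].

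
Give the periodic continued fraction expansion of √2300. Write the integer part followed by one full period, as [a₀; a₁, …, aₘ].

[47; 1, 22, 1, 94]

a₀ = ⌊√2300⌋ = 47.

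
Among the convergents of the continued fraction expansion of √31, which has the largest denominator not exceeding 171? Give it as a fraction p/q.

√31 = [5; 1, 1, 3, 5, 3, 1, 1, 10, …] (period length 8).
Convergents:
  p_0/q_0 = 5/1
  p_1/q_1 = 6/1
  p_2/q_2 = 11/2
  p_3/q_3 = 39/7
  p_4/q_4 = 206/37
  p_5/q_5 = 657/118
  p_6/q_6 = 863/155
  p_7/q_7 = 1520/273
q_6 = 155 ≤ 171 < 273 = q_7, so the answer is 863/155.

863/155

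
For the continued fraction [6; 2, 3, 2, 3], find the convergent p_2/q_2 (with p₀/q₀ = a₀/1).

Using pₖ = aₖpₖ₋₁ + pₖ₋₂, qₖ = aₖqₖ₋₁ + qₖ₋₂ (with p₋₁=1, p₋₂=0, q₋₁=0, q₋₂=1):
  k=0: a=6, p=6, q=1
  k=1: a=2, p=13, q=2
  k=2: a=3, p=45, q=7

45/7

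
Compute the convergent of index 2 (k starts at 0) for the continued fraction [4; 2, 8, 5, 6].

76/17

Using pₖ = aₖpₖ₋₁ + pₖ₋₂, qₖ = aₖqₖ₋₁ + qₖ₋₂ (with p₋₁=1, p₋₂=0, q₋₁=0, q₋₂=1):
  k=0: a=4, p=4, q=1
  k=1: a=2, p=9, q=2
  k=2: a=8, p=76, q=17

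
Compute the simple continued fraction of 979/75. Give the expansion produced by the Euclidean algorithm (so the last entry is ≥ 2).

979 = 13*75 + 4
75 = 18*4 + 3
4 = 1*3 + 1
3 = 3*1 + 0  (stop)
So 979/75 = [13; 18, 1, 3].

[13; 18, 1, 3]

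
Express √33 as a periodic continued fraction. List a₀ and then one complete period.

[5; 1, 2, 1, 10]

a₀ = ⌊√33⌋ = 5.
With m₀=0, d₀=1 and mₖ₊₁ = dₖaₖ − mₖ, dₖ₊₁ = (n − mₖ₊₁²)/dₖ, aₖ₊₁ = ⌊(a₀+mₖ₊₁)/dₖ₊₁⌋:
  k=1: m=5, d=8, a=1
  k=2: m=3, d=3, a=2
  k=3: m=3, d=8, a=1
  k=4: m=5, d=1, a=10
d=1 and a=2a₀=10 at k=4, so the next step gives (m, d) = (5, 8) again — its k=1 value — and the period has length 4.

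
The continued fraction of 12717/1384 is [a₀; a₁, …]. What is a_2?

12717 = 9·1384 + 261   →  a_0 = 9
1384 = 5·261 + 79   →  a_1 = 5
261 = 3·79 + 24   →  a_2 = 3

3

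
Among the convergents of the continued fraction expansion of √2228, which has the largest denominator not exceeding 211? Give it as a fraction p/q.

√2228 = [47; 4, 1, 22, 1, 4, 94, …] (period length 6).
Convergents:
  p_0/q_0 = 47/1
  p_1/q_1 = 189/4
  p_2/q_2 = 236/5
  p_3/q_3 = 5381/114
  p_4/q_4 = 5617/119
  p_5/q_5 = 27849/590
q_4 = 119 ≤ 211 < 590 = q_5, so the answer is 5617/119.

5617/119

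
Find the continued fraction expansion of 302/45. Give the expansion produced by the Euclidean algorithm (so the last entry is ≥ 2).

[6; 1, 2, 2, 6]

302 = 6×45 + 32
45 = 1×32 + 13
32 = 2×13 + 6
13 = 2×6 + 1
6 = 6×1 + 0  (stop)
So 302/45 = [6; 1, 2, 2, 6].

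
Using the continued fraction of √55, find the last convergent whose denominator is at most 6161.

15841/2136

√55 = [7; 2, 2, 2, 14, …] (period length 4).
Convergents:
  p_0/q_0 = 7/1
  p_1/q_1 = 15/2
  p_2/q_2 = 37/5
  p_3/q_3 = 89/12
  p_4/q_4 = 1283/173
  p_5/q_5 = 2655/358
  p_6/q_6 = 6593/889
  p_7/q_7 = 15841/2136
  p_8/q_8 = 228367/30793
q_7 = 2136 ≤ 6161 < 30793 = q_8, so the answer is 15841/2136.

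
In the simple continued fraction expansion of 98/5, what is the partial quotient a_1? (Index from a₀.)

1

98 = 19·5 + 3   →  a_0 = 19
5 = 1·3 + 2   →  a_1 = 1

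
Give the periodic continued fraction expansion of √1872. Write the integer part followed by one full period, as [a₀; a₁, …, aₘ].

[43; 3, 1, 3, 86]

a₀ = ⌊√1872⌋ = 43.
With m₀=0, d₀=1 and mₖ₊₁ = dₖaₖ − mₖ, dₖ₊₁ = (n − mₖ₊₁²)/dₖ, aₖ₊₁ = ⌊(a₀+mₖ₊₁)/dₖ₊₁⌋:
  k=1: m=43, d=23, a=3
  k=2: m=26, d=52, a=1
  k=3: m=26, d=23, a=3
  k=4: m=43, d=1, a=86
d=1 and a=2a₀=86 at k=4, so the next step gives (m, d) = (43, 23) again — its k=1 value — and the period has length 4.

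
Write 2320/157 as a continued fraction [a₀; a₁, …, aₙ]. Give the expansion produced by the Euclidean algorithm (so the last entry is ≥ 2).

2320 = 14×157 + 122
157 = 1×122 + 35
122 = 3×35 + 17
35 = 2×17 + 1
17 = 17×1 + 0  (stop)
So 2320/157 = [14; 1, 3, 2, 17].

[14; 1, 3, 2, 17]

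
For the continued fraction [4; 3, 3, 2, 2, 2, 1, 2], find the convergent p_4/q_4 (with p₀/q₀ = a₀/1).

241/56

Using pₖ = aₖpₖ₋₁ + pₖ₋₂, qₖ = aₖqₖ₋₁ + qₖ₋₂ (with p₋₁=1, p₋₂=0, q₋₁=0, q₋₂=1):
  k=0: a=4, p=4, q=1
  k=1: a=3, p=13, q=3
  k=2: a=3, p=43, q=10
  k=3: a=2, p=99, q=23
  k=4: a=2, p=241, q=56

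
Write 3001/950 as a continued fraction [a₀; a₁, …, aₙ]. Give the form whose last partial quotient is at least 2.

[3; 6, 3, 2, 3, 6]

3001 = 3·950 + 151
950 = 6·151 + 44
151 = 3·44 + 19
44 = 2·19 + 6
19 = 3·6 + 1
6 = 6·1 + 0  (stop)
So 3001/950 = [3; 6, 3, 2, 3, 6].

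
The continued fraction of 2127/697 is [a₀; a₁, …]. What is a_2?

2127 = 3·697 + 36   →  a_0 = 3
697 = 19·36 + 13   →  a_1 = 19
36 = 2·13 + 10   →  a_2 = 2

2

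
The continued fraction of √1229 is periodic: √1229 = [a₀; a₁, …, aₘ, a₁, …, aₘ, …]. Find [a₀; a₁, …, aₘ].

[35; 17, 1, 1, 17, 70]

a₀ = ⌊√1229⌋ = 35.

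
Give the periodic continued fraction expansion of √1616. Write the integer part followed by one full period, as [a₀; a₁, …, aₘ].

[40; 5, 80]

a₀ = ⌊√1616⌋ = 40.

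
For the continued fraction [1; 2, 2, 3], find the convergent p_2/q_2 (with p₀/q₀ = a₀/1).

Using pₖ = aₖpₖ₋₁ + pₖ₋₂, qₖ = aₖqₖ₋₁ + qₖ₋₂ (with p₋₁=1, p₋₂=0, q₋₁=0, q₋₂=1):
  k=0: a=1, p=1, q=1
  k=1: a=2, p=3, q=2
  k=2: a=2, p=7, q=5

7/5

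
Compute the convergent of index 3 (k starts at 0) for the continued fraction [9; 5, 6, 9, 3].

2611/284

Using pₖ = aₖpₖ₋₁ + pₖ₋₂, qₖ = aₖqₖ₋₁ + qₖ₋₂ (with p₋₁=1, p₋₂=0, q₋₁=0, q₋₂=1):
  k=0: a=9, p=9, q=1
  k=1: a=5, p=46, q=5
  k=2: a=6, p=285, q=31
  k=3: a=9, p=2611, q=284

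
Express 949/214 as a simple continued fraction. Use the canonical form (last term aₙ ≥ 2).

949 = 4·214 + 93
214 = 2·93 + 28
93 = 3·28 + 9
28 = 3·9 + 1
9 = 9·1 + 0  (stop)
So 949/214 = [4; 2, 3, 3, 9].

[4; 2, 3, 3, 9]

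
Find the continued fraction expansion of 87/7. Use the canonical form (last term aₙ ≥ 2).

87 = 12*7 + 3
7 = 2*3 + 1
3 = 3*1 + 0  (stop)
So 87/7 = [12; 2, 3].

[12; 2, 3]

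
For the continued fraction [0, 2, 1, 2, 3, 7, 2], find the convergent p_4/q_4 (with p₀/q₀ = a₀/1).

10/27

Using pₖ = aₖpₖ₋₁ + pₖ₋₂, qₖ = aₖqₖ₋₁ + qₖ₋₂ (with p₋₁=1, p₋₂=0, q₋₁=0, q₋₂=1):
  k=0: a=0, p=0, q=1
  k=1: a=2, p=1, q=2
  k=2: a=1, p=1, q=3
  k=3: a=2, p=3, q=8
  k=4: a=3, p=10, q=27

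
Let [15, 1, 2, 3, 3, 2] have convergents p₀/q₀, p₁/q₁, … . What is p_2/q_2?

47/3

Using pₖ = aₖpₖ₋₁ + pₖ₋₂, qₖ = aₖqₖ₋₁ + qₖ₋₂ (with p₋₁=1, p₋₂=0, q₋₁=0, q₋₂=1):
  k=0: a=15, p=15, q=1
  k=1: a=1, p=16, q=1
  k=2: a=2, p=47, q=3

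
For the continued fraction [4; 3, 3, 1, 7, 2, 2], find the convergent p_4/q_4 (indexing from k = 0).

435/101

Using pₖ = aₖpₖ₋₁ + pₖ₋₂, qₖ = aₖqₖ₋₁ + qₖ₋₂ (with p₋₁=1, p₋₂=0, q₋₁=0, q₋₂=1):
  k=0: a=4, p=4, q=1
  k=1: a=3, p=13, q=3
  k=2: a=3, p=43, q=10
  k=3: a=1, p=56, q=13
  k=4: a=7, p=435, q=101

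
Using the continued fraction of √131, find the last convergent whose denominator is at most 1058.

10610/927

√131 = [11; 2, 4, 11, 4, 2, 22, …] (period length 6).
Convergents:
  p_0/q_0 = 11/1
  p_1/q_1 = 23/2
  p_2/q_2 = 103/9
  p_3/q_3 = 1156/101
  p_4/q_4 = 4727/413
  p_5/q_5 = 10610/927
  p_6/q_6 = 238147/20807
q_5 = 927 ≤ 1058 < 20807 = q_6, so the answer is 10610/927.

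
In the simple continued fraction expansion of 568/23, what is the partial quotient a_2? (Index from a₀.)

568 = 24·23 + 16   →  a_0 = 24
23 = 1·16 + 7   →  a_1 = 1
16 = 2·7 + 2   →  a_2 = 2

2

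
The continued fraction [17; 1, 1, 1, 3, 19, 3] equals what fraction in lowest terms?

Using pₖ = aₖpₖ₋₁ + pₖ₋₂ and qₖ = aₖqₖ₋₁ + qₖ₋₂:
  k=0: a=17, p=17, q=1
  k=1: a=1, p=18, q=1
  k=2: a=1, p=35, q=2
  k=3: a=1, p=53, q=3
  k=4: a=3, p=194, q=11
  k=5: a=19, p=3739, q=212
  k=6: a=3, p=11411, q=647

11411/647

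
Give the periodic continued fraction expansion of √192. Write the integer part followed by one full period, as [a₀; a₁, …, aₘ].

[13; 1, 5, 1, 26]

a₀ = ⌊√192⌋ = 13.
With m₀=0, d₀=1 and mₖ₊₁ = dₖaₖ − mₖ, dₖ₊₁ = (n − mₖ₊₁²)/dₖ, aₖ₊₁ = ⌊(a₀+mₖ₊₁)/dₖ₊₁⌋:
  k=1: m=13, d=23, a=1
  k=2: m=10, d=4, a=5
  k=3: m=10, d=23, a=1
  k=4: m=13, d=1, a=26
d=1 and a=2a₀=26 at k=4, so the next step gives (m, d) = (13, 23) again — its k=1 value — and the period has length 4.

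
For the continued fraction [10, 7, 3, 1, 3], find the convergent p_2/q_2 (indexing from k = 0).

Using pₖ = aₖpₖ₋₁ + pₖ₋₂, qₖ = aₖqₖ₋₁ + qₖ₋₂ (with p₋₁=1, p₋₂=0, q₋₁=0, q₋₂=1):
  k=0: a=10, p=10, q=1
  k=1: a=7, p=71, q=7
  k=2: a=3, p=223, q=22

223/22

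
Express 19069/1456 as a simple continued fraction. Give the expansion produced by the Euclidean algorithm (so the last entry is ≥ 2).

19069 = 13×1456 + 141
1456 = 10×141 + 46
141 = 3×46 + 3
46 = 15×3 + 1
3 = 3×1 + 0  (stop)
So 19069/1456 = [13; 10, 3, 15, 3].

[13; 10, 3, 15, 3]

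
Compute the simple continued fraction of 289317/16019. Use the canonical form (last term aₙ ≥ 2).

[18; 16, 2, 3, 17, 8]

289317 = 18·16019 + 975
16019 = 16·975 + 419
975 = 2·419 + 137
419 = 3·137 + 8
137 = 17·8 + 1
8 = 8·1 + 0  (stop)
So 289317/16019 = [18; 16, 2, 3, 17, 8].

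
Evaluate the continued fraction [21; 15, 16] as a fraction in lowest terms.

Using pₖ = aₖpₖ₋₁ + pₖ₋₂ and qₖ = aₖqₖ₋₁ + qₖ₋₂:
  k=0: a=21, p=21, q=1
  k=1: a=15, p=316, q=15
  k=2: a=16, p=5077, q=241

5077/241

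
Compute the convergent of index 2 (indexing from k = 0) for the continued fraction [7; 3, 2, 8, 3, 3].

51/7

Using pₖ = aₖpₖ₋₁ + pₖ₋₂, qₖ = aₖqₖ₋₁ + qₖ₋₂ (with p₋₁=1, p₋₂=0, q₋₁=0, q₋₂=1):
  k=0: a=7, p=7, q=1
  k=1: a=3, p=22, q=3
  k=2: a=2, p=51, q=7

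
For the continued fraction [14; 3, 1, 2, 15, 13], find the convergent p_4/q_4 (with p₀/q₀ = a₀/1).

2412/169

Using pₖ = aₖpₖ₋₁ + pₖ₋₂, qₖ = aₖqₖ₋₁ + qₖ₋₂ (with p₋₁=1, p₋₂=0, q₋₁=0, q₋₂=1):
  k=0: a=14, p=14, q=1
  k=1: a=3, p=43, q=3
  k=2: a=1, p=57, q=4
  k=3: a=2, p=157, q=11
  k=4: a=15, p=2412, q=169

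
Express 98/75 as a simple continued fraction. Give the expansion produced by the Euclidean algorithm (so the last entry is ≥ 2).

[1; 3, 3, 1, 5]

98 = 1*75 + 23
75 = 3*23 + 6
23 = 3*6 + 5
6 = 1*5 + 1
5 = 5*1 + 0  (stop)
So 98/75 = [1; 3, 3, 1, 5].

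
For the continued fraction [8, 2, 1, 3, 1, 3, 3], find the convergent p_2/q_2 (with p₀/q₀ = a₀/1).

25/3

Using pₖ = aₖpₖ₋₁ + pₖ₋₂, qₖ = aₖqₖ₋₁ + qₖ₋₂ (with p₋₁=1, p₋₂=0, q₋₁=0, q₋₂=1):
  k=0: a=8, p=8, q=1
  k=1: a=2, p=17, q=2
  k=2: a=1, p=25, q=3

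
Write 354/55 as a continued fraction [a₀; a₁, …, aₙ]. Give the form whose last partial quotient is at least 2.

354 = 6*55 + 24
55 = 2*24 + 7
24 = 3*7 + 3
7 = 2*3 + 1
3 = 3*1 + 0  (stop)
So 354/55 = [6; 2, 3, 2, 3].

[6; 2, 3, 2, 3]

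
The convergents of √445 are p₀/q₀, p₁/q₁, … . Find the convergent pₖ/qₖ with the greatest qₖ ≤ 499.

√445 = [21; 10, 1, 1, 10, 42, …] (period length 5).
Convergents:
  p_0/q_0 = 21/1
  p_1/q_1 = 211/10
  p_2/q_2 = 232/11
  p_3/q_3 = 443/21
  p_4/q_4 = 4662/221
  p_5/q_5 = 196247/9303
q_4 = 221 ≤ 499 < 9303 = q_5, so the answer is 4662/221.

4662/221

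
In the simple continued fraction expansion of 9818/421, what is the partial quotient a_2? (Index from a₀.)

8

9818 = 23·421 + 135   →  a_0 = 23
421 = 3·135 + 16   →  a_1 = 3
135 = 8·16 + 7   →  a_2 = 8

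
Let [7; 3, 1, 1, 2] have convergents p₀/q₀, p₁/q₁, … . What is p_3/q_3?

Using pₖ = aₖpₖ₋₁ + pₖ₋₂, qₖ = aₖqₖ₋₁ + qₖ₋₂ (with p₋₁=1, p₋₂=0, q₋₁=0, q₋₂=1):
  k=0: a=7, p=7, q=1
  k=1: a=3, p=22, q=3
  k=2: a=1, p=29, q=4
  k=3: a=1, p=51, q=7

51/7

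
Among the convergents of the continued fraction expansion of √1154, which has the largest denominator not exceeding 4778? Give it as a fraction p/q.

78506/2311

√1154 = [33; 1, 32, 1, 66, …] (period length 4).
Convergents:
  p_0/q_0 = 33/1
  p_1/q_1 = 34/1
  p_2/q_2 = 1121/33
  p_3/q_3 = 1155/34
  p_4/q_4 = 77351/2277
  p_5/q_5 = 78506/2311
  p_6/q_6 = 2589543/76229
q_5 = 2311 ≤ 4778 < 76229 = q_6, so the answer is 78506/2311.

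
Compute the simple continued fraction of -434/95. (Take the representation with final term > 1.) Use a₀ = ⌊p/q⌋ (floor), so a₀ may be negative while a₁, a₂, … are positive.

-434 = -5×95 + 41
95 = 2×41 + 13
41 = 3×13 + 2
13 = 6×2 + 1
2 = 2×1 + 0  (stop)
So -434/95 = [-5; 2, 3, 6, 2].

[-5; 2, 3, 6, 2]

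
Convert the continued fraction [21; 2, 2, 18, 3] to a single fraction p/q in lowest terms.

Using pₖ = aₖpₖ₋₁ + pₖ₋₂ and qₖ = aₖqₖ₋₁ + qₖ₋₂:
  k=0: a=21, p=21, q=1
  k=1: a=2, p=43, q=2
  k=2: a=2, p=107, q=5
  k=3: a=18, p=1969, q=92
  k=4: a=3, p=6014, q=281

6014/281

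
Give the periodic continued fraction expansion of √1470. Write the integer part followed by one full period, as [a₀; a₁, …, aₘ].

a₀ = ⌊√1470⌋ = 38.

[38; 2, 1, 14, 1, 2, 76]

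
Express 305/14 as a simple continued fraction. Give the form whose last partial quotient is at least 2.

305 = 21×14 + 11
14 = 1×11 + 3
11 = 3×3 + 2
3 = 1×2 + 1
2 = 2×1 + 0  (stop)
So 305/14 = [21; 1, 3, 1, 2].

[21; 1, 3, 1, 2]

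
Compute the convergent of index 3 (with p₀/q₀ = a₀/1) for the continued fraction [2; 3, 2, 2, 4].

Using pₖ = aₖpₖ₋₁ + pₖ₋₂, qₖ = aₖqₖ₋₁ + qₖ₋₂ (with p₋₁=1, p₋₂=0, q₋₁=0, q₋₂=1):
  k=0: a=2, p=2, q=1
  k=1: a=3, p=7, q=3
  k=2: a=2, p=16, q=7
  k=3: a=2, p=39, q=17

39/17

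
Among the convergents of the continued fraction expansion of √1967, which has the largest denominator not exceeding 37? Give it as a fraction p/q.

887/20

√1967 = [44; 2, 1, 5, 1, 2, 88, …] (period length 6).
Convergents:
  p_0/q_0 = 44/1
  p_1/q_1 = 89/2
  p_2/q_2 = 133/3
  p_3/q_3 = 754/17
  p_4/q_4 = 887/20
  p_5/q_5 = 2528/57
q_4 = 20 ≤ 37 < 57 = q_5, so the answer is 887/20.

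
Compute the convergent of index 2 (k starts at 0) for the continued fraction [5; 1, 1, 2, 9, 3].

11/2

Using pₖ = aₖpₖ₋₁ + pₖ₋₂, qₖ = aₖqₖ₋₁ + qₖ₋₂ (with p₋₁=1, p₋₂=0, q₋₁=0, q₋₂=1):
  k=0: a=5, p=5, q=1
  k=1: a=1, p=6, q=1
  k=2: a=1, p=11, q=2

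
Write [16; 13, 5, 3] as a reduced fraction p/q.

Using pₖ = aₖpₖ₋₁ + pₖ₋₂ and qₖ = aₖqₖ₋₁ + qₖ₋₂:
  k=0: a=16, p=16, q=1
  k=1: a=13, p=209, q=13
  k=2: a=5, p=1061, q=66
  k=3: a=3, p=3392, q=211

3392/211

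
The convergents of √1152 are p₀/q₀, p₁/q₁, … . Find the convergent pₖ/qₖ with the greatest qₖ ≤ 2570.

39202/1155

√1152 = [33; 1, 15, 1, 66, …] (period length 4).
Convergents:
  p_0/q_0 = 33/1
  p_1/q_1 = 34/1
  p_2/q_2 = 543/16
  p_3/q_3 = 577/17
  p_4/q_4 = 38625/1138
  p_5/q_5 = 39202/1155
  p_6/q_6 = 626655/18463
q_5 = 1155 ≤ 2570 < 18463 = q_6, so the answer is 39202/1155.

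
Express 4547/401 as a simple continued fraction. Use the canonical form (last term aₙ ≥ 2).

[11; 2, 1, 18, 2, 3]

4547 = 11×401 + 136
401 = 2×136 + 129
136 = 1×129 + 7
129 = 18×7 + 3
7 = 2×3 + 1
3 = 3×1 + 0  (stop)
So 4547/401 = [11; 2, 1, 18, 2, 3].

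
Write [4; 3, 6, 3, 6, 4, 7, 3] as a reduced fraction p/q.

154574/35809

Fold from the inside: start with 3/1.
  7 + 1/3 = 22/3
  4 + 3/22 = 91/22
  6 + 22/91 = 568/91
  3 + 91/568 = 1795/568
  6 + 568/1795 = 11338/1795
  3 + 1795/11338 = 35809/11338
  4 + 11338/35809 = 154574/35809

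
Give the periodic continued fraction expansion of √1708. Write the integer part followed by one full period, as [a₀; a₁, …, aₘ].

a₀ = ⌊√1708⌋ = 41.
With m₀=0, d₀=1 and mₖ₊₁ = dₖaₖ − mₖ, dₖ₊₁ = (n − mₖ₊₁²)/dₖ, aₖ₊₁ = ⌊(a₀+mₖ₊₁)/dₖ₊₁⌋:
  k=1: m=41, d=27, a=3
  k=2: m=40, d=4, a=20
  k=3: m=40, d=27, a=3
  k=4: m=41, d=1, a=82
d=1 and a=2a₀=82 at k=4, so the next step gives (m, d) = (41, 27) again — its k=1 value — and the period has length 4.

[41; 3, 20, 3, 82]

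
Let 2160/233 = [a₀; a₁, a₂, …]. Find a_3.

2160 = 9·233 + 63   →  a_0 = 9
233 = 3·63 + 44   →  a_1 = 3
63 = 1·44 + 19   →  a_2 = 1
44 = 2·19 + 6   →  a_3 = 2

2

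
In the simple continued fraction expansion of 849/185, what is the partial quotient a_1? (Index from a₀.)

1

849 = 4·185 + 109   →  a_0 = 4
185 = 1·109 + 76   →  a_1 = 1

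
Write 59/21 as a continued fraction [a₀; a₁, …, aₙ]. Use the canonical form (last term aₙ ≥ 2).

[2; 1, 4, 4]

59 = 2*21 + 17
21 = 1*17 + 4
17 = 4*4 + 1
4 = 4*1 + 0  (stop)
So 59/21 = [2; 1, 4, 4].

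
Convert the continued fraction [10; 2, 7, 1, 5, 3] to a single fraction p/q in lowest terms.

3319/317

Fold from the inside: start with 3/1.
  5 + 1/3 = 16/3
  1 + 3/16 = 19/16
  7 + 16/19 = 149/19
  2 + 19/149 = 317/149
  10 + 149/317 = 3319/317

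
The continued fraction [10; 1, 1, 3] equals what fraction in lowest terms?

Fold from the inside: start with 3/1.
  1 + 1/3 = 4/3
  1 + 3/4 = 7/4
  10 + 4/7 = 74/7

74/7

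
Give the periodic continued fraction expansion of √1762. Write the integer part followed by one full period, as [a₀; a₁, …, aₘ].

[41; 1, 40, 1, 82]

a₀ = ⌊√1762⌋ = 41.
With m₀=0, d₀=1 and mₖ₊₁ = dₖaₖ − mₖ, dₖ₊₁ = (n − mₖ₊₁²)/dₖ, aₖ₊₁ = ⌊(a₀+mₖ₊₁)/dₖ₊₁⌋:
  k=1: m=41, d=81, a=1
  k=2: m=40, d=2, a=40
  k=3: m=40, d=81, a=1
  k=4: m=41, d=1, a=82
d=1 and a=2a₀=82 at k=4, so the next step gives (m, d) = (41, 81) again — its k=1 value — and the period has length 4.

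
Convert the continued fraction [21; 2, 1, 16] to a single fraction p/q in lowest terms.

1067/50

Fold from the inside: start with 16/1.
  1 + 1/16 = 17/16
  2 + 16/17 = 50/17
  21 + 17/50 = 1067/50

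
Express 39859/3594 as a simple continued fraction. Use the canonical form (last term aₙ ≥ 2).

39859 = 11*3594 + 325
3594 = 11*325 + 19
325 = 17*19 + 2
19 = 9*2 + 1
2 = 2*1 + 0  (stop)
So 39859/3594 = [11; 11, 17, 9, 2].

[11; 11, 17, 9, 2]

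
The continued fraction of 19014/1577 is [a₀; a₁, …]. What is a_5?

1

19014 = 12·1577 + 90   →  a_0 = 12
1577 = 17·90 + 47   →  a_1 = 17
90 = 1·47 + 43   →  a_2 = 1
47 = 1·43 + 4   →  a_3 = 1
43 = 10·4 + 3   →  a_4 = 10
4 = 1·3 + 1   →  a_5 = 1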